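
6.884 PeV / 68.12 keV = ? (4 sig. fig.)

101100000000

(6.884 × 10¹⁵) / (68.12 × 10³) = 0.10106 × 10¹²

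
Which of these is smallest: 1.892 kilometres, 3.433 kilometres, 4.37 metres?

1.892 kilometres = 1892 metres
3.433 kilometres = 3433 metres
4.37 metres = 4.37 metres

4.37 metres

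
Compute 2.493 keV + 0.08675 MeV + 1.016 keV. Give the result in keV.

In keV:
  2.493 keV → 2.493
  0.08675 MeV = 0.08675 × 10³ keV = 86.75
  1.016 keV → 1.016
Sum: 2.493 + 86.75 + 1.016 = 90.259

90.259 keV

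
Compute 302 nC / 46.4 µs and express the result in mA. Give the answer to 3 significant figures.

(302 × 10⁻⁹) / (46.4 × 10⁻⁶) = 6.5086 × 10⁻³ A

6.51 mA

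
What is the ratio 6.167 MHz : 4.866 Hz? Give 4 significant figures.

1267000

(6.167 × 10⁶) / (4.866) = 1.2674 × 10⁶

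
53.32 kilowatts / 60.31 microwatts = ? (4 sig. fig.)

(53.32 × 10^3) / (60.31 × 10^-6) = 0.8841 × 10^9

884100000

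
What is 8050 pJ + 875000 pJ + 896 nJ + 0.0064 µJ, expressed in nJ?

1785.45 nJ

In nJ:
  8050 pJ = 8050 × 10⁻³ nJ = 8.05
  875000 pJ = 875000 × 10⁻³ nJ = 875
  896 nJ → 896
  0.0064 µJ = 0.0064 × 10³ nJ = 6.4
Sum: 8.05 + 875 + 896 + 6.4 = 1785.45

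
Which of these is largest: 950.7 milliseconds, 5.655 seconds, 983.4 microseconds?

5.655 seconds

950.7 milliseconds = 0.9507 seconds
5.655 seconds = 5.655 seconds
983.4 microseconds = 0.0009834 seconds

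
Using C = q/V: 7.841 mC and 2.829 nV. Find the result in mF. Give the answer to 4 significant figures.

(7.841e-3) / (2.829e-9) = 2.77165e6 F

2772000000 mF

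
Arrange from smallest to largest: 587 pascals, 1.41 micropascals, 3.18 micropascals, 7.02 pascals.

1.41 micropascals < 3.18 micropascals < 7.02 pascals < 587 pascals

587 pascals = 587 pascals
1.41 micropascals = 0.00000141 pascals
3.18 micropascals = 0.00000318 pascals
7.02 pascals = 7.02 pascals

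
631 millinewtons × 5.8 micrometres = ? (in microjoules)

631e-3 × 5.8e-6 = 3659.8e-9 J

3.6598 microjoules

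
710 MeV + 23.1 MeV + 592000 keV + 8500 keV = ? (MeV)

In MeV:
  710 MeV → 710
  23.1 MeV → 23.1
  592000 keV = 592000 × 10^-3 MeV = 592
  8500 keV = 8500 × 10^-3 MeV = 8.5
Sum: 710 + 23.1 + 592 + 8.5 = 1333.6

1333.6 MeV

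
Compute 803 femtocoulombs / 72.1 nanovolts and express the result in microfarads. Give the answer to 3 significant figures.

(803 × 10^-15) / (72.1 × 10^-9) = 11.137 × 10^-6 F

11.1 microfarads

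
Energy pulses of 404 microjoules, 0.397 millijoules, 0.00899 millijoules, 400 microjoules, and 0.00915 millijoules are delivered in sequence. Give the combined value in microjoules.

In microjoules:
  404 microjoules → 404
  0.397 millijoules = 0.397 × 10^3 microjoules = 397
  0.00899 millijoules = 0.00899 × 10^3 microjoules = 8.99
  400 microjoules → 400
  0.00915 millijoules = 0.00915 × 10^3 microjoules = 9.15
Sum: 404 + 397 + 8.99 + 400 + 9.15 = 1219.14

1219.14 microjoules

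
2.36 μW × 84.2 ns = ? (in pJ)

0.198712 pJ

2.36 × 10^-6 × 84.2 × 10^-9 = 198.712 × 10^-15 J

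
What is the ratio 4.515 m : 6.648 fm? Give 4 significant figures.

679200000000000

(4.515) / (6.648 × 10^-15) = 0.67915 × 10^15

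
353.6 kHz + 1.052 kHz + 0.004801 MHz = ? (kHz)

359.453 kHz

In kHz:
  353.6 kHz → 353.6
  1.052 kHz → 1.052
  0.004801 MHz = 0.004801 × 10^3 kHz = 4.801
Sum: 353.6 + 1.052 + 4.801 = 359.453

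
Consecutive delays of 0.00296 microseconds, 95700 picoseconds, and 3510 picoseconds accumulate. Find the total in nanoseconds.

In nanoseconds:
  0.00296 microseconds = 0.00296 × 10^3 nanoseconds = 2.96
  95700 picoseconds = 95700 × 10^-3 nanoseconds = 95.7
  3510 picoseconds = 3510 × 10^-3 nanoseconds = 3.51
Sum: 2.96 + 95.7 + 3.51 = 102.17

102.17 nanoseconds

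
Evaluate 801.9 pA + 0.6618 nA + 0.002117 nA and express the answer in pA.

1465.817 pA

In pA:
  801.9 pA → 801.9
  0.6618 nA = 0.6618e3 pA = 661.8
  0.002117 nA = 0.002117e3 pA = 2.117
Sum: 801.9 + 661.8 + 2.117 = 1465.817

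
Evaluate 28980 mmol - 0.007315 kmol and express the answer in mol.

21.665 mol

In mol:
  28980 mmol = 28980 × 10^-3 mol = 28.98
  0.007315 kmol = 0.007315 × 10^3 mol = 7.315
Difference: 28.98 - 7.315 = 21.665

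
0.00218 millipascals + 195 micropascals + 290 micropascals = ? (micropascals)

In micropascals:
  0.00218 millipascals = 0.00218 × 10³ micropascals = 2.18
  195 micropascals → 195
  290 micropascals → 290
Sum: 2.18 + 195 + 290 = 487.18

487.18 micropascals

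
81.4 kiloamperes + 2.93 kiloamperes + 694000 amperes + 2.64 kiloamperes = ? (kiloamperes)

780.97 kiloamperes

In kiloamperes:
  81.4 kiloamperes → 81.4
  2.93 kiloamperes → 2.93
  694000 amperes = 694000e-3 kiloamperes = 694
  2.64 kiloamperes → 2.64
Sum: 81.4 + 2.93 + 694 + 2.64 = 780.97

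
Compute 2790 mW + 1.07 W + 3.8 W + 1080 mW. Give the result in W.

In W:
  2790 mW = 2790 × 10^-3 W = 2.79
  1.07 W → 1.07
  3.8 W → 3.8
  1080 mW = 1080 × 10^-3 W = 1.08
Sum: 2.79 + 1.07 + 3.8 + 1.08 = 8.74

8.74 W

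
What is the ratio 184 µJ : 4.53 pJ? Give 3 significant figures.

40600000

(184e-6) / (4.53e-12) = 40.62e6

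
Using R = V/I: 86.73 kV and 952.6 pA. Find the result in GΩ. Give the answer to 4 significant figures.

91050 GΩ

(86.73e3) / (952.6e-12) = 0.0910456e15 Ω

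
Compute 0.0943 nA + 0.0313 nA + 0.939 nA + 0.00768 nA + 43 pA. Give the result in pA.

In pA:
  0.0943 nA = 0.0943e3 pA = 94.3
  0.0313 nA = 0.0313e3 pA = 31.3
  0.939 nA = 0.939e3 pA = 939
  0.00768 nA = 0.00768e3 pA = 7.68
  43 pA → 43
Sum: 94.3 + 31.3 + 939 + 7.68 + 43 = 1115.28

1115.28 pA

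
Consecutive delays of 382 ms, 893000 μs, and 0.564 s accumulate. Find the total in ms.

In ms:
  382 ms → 382
  893000 μs = 893000 × 10^-3 ms = 893
  0.564 s = 0.564 × 10^3 ms = 564
Sum: 382 + 893 + 564 = 1839

1839 ms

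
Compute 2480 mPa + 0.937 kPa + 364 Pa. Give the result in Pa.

1303.48 Pa

In Pa:
  2480 mPa = 2480 × 10⁻³ Pa = 2.48
  0.937 kPa = 0.937 × 10³ Pa = 937
  364 Pa → 364
Sum: 2.48 + 937 + 364 = 1303.48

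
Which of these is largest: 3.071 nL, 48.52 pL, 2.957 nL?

3.071 nL

3.071 nL = 0.000000003071 L
48.52 pL = 0.00000000004852 L
2.957 nL = 0.000000002957 L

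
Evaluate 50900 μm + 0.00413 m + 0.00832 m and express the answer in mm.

63.35 mm

In mm:
  50900 μm = 50900e-3 mm = 50.9
  0.00413 m = 0.00413e3 mm = 4.13
  0.00832 m = 0.00832e3 mm = 8.32
Sum: 50.9 + 4.13 + 8.32 = 63.35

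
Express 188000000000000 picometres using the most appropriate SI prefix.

188 metres

= 188 metres; mantissa already in [1, 1000).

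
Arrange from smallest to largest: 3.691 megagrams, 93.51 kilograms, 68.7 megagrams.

93.51 kilograms < 3.691 megagrams < 68.7 megagrams

3.691 megagrams = 3691000 grams
93.51 kilograms = 93510 grams
68.7 megagrams = 68700000 grams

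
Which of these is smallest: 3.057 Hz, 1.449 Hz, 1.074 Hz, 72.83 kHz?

3.057 Hz = 3.057 Hz
1.449 Hz = 1.449 Hz
1.074 Hz = 1.074 Hz
72.83 kHz = 72830 Hz

1.074 Hz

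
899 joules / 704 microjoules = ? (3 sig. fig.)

1280000

(899) / (704 × 10^-6) = 1.277 × 10^6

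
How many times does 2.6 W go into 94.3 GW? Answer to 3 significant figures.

36300000000

(94.3 × 10^9) / (2.6) = 36.27 × 10^9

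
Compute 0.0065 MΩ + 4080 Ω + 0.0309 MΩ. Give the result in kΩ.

41.48 kΩ

In kΩ:
  0.0065 MΩ = 0.0065e3 kΩ = 6.5
  4080 Ω = 4080e-3 kΩ = 4.08
  0.0309 MΩ = 0.0309e3 kΩ = 30.9
Sum: 6.5 + 4.08 + 30.9 = 41.48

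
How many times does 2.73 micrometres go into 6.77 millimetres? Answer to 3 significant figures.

(6.77 × 10⁻³) / (2.73 × 10⁻⁶) = 2.48 × 10³

2480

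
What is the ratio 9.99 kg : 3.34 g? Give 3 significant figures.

(9.99 × 10³) / (3.34) = 2.991 × 10³

2990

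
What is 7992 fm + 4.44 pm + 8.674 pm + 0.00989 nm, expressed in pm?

30.996 pm

In pm:
  7992 fm = 7992 × 10⁻³ pm = 7.992
  4.44 pm → 4.44
  8.674 pm → 8.674
  0.00989 nm = 0.00989 × 10³ pm = 9.89
Sum: 7.992 + 4.44 + 8.674 + 9.89 = 30.996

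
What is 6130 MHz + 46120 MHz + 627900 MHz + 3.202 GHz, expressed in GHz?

In GHz:
  6130 MHz = 6130 × 10^-3 GHz = 6.13
  46120 MHz = 46120 × 10^-3 GHz = 46.12
  627900 MHz = 627900 × 10^-3 GHz = 627.9
  3.202 GHz → 3.202
Sum: 6.13 + 46.12 + 627.9 + 3.202 = 683.352

683.352 GHz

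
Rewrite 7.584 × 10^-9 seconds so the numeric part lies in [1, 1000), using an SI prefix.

7.584 nanoseconds

= 7.584 × 10^-9 seconds; 10^-9 is nano.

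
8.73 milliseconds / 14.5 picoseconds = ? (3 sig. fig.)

602000000

(8.73 × 10⁻³) / (14.5 × 10⁻¹²) = 0.6021 × 10⁹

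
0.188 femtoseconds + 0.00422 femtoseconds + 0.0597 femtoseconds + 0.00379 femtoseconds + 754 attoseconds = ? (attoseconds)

1009.71 attoseconds

In attoseconds:
  0.188 femtoseconds = 0.188 × 10³ attoseconds = 188
  0.00422 femtoseconds = 0.00422 × 10³ attoseconds = 4.22
  0.0597 femtoseconds = 0.0597 × 10³ attoseconds = 59.7
  0.00379 femtoseconds = 0.00379 × 10³ attoseconds = 3.79
  754 attoseconds → 754
Sum: 188 + 4.22 + 59.7 + 3.79 + 754 = 1009.71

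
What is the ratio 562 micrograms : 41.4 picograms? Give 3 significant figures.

13600000

(562 × 10^-6) / (41.4 × 10^-12) = 13.57 × 10^6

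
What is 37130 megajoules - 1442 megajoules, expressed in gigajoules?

In gigajoules:
  37130 megajoules = 37130 × 10^-3 gigajoules = 37.13
  1442 megajoules = 1442 × 10^-3 gigajoules = 1.442
Difference: 37.13 - 1.442 = 35.688

35.688 gigajoules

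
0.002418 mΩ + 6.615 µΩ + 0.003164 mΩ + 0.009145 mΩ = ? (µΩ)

In µΩ:
  0.002418 mΩ = 0.002418e3 µΩ = 2.418
  6.615 µΩ → 6.615
  0.003164 mΩ = 0.003164e3 µΩ = 3.164
  0.009145 mΩ = 0.009145e3 µΩ = 9.145
Sum: 2.418 + 6.615 + 3.164 + 9.145 = 21.342

21.342 µΩ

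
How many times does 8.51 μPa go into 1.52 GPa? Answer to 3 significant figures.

179000000000000

(1.52e9) / (8.51e-6) = 0.1786e15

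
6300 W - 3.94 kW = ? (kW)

In kW:
  6300 W = 6300 × 10⁻³ kW = 6.3
  3.94 kW → 3.94
Difference: 6.3 - 3.94 = 2.36

2.36 kW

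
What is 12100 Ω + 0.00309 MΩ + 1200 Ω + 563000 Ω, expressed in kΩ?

579.39 kΩ

In kΩ:
  12100 Ω = 12100e-3 kΩ = 12.1
  0.00309 MΩ = 0.00309e3 kΩ = 3.09
  1200 Ω = 1200e-3 kΩ = 1.2
  563000 Ω = 563000e-3 kΩ = 563
Sum: 12.1 + 3.09 + 1.2 + 563 = 579.39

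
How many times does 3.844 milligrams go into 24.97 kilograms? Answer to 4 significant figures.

6496000

(24.97 × 10^3) / (3.844 × 10^-3) = 6.4958 × 10^6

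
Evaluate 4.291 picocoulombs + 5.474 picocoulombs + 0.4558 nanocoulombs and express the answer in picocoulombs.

In picocoulombs:
  4.291 picocoulombs → 4.291
  5.474 picocoulombs → 5.474
  0.4558 nanocoulombs = 0.4558 × 10^3 picocoulombs = 455.8
Sum: 4.291 + 5.474 + 455.8 = 465.565

465.565 picocoulombs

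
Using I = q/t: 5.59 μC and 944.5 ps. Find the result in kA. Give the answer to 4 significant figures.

5.918 kA

(5.59 × 10⁻⁶) / (944.5 × 10⁻¹²) = 0.00591848 × 10⁶ A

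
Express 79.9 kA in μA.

79900000000 μA

kilo = 1e3, micro = 1e-6; factor is 1e9.
79.9 × 1e9 = 79900000000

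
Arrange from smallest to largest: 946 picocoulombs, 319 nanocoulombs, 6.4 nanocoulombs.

946 picocoulombs < 6.4 nanocoulombs < 319 nanocoulombs

946 picocoulombs = 0.000000000946 coulombs
319 nanocoulombs = 0.000000319 coulombs
6.4 nanocoulombs = 0.0000000064 coulombs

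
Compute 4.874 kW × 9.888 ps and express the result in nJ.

4.874 × 10^3 × 9.888 × 10^-12 = 48.194112 × 10^-9 J

48.194112 nJ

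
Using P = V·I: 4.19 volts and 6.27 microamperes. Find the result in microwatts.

26.2713 microwatts

4.19 × 6.27 × 10^-6 = 26.2713 × 10^-6 W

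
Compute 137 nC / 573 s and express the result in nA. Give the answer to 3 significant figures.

0.239 nA

(137 × 10⁻⁹) / (573) = 0.23909 × 10⁻⁹ A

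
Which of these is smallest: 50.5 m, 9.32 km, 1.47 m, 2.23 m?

50.5 m = 50.5 m
9.32 km = 9320 m
1.47 m = 1.47 m
2.23 m = 2.23 m

1.47 m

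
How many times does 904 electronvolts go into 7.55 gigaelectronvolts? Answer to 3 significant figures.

(7.55e9) / (904) = 0.008352e9

8350000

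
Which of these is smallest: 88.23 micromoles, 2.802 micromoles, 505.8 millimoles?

2.802 micromoles

88.23 micromoles = 0.00008823 moles
2.802 micromoles = 0.000002802 moles
505.8 millimoles = 0.5058 moles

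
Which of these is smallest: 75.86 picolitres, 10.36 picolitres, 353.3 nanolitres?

10.36 picolitres

75.86 picolitres = 0.00000000007586 litres
10.36 picolitres = 0.00000000001036 litres
353.3 nanolitres = 0.0000003533 litres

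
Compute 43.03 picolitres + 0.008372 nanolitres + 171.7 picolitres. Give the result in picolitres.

In picolitres:
  43.03 picolitres → 43.03
  0.008372 nanolitres = 0.008372 × 10³ picolitres = 8.372
  171.7 picolitres → 171.7
Sum: 43.03 + 8.372 + 171.7 = 223.102

223.102 picolitres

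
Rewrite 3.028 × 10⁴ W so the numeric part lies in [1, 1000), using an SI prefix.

30.28 kW

= 30.28 × 10³ W; 10³ is kilo.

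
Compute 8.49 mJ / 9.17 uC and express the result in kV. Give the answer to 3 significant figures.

(8.49e-3) / (9.17e-6) = 0.92585e3 V

0.926 kV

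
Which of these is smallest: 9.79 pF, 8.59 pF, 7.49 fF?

7.49 fF

9.79 pF = 0.00000000000979 F
8.59 pF = 0.00000000000859 F
7.49 fF = 0.00000000000000749 F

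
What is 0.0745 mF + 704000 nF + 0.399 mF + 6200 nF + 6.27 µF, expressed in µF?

In µF:
  0.0745 mF = 0.0745 × 10^3 µF = 74.5
  704000 nF = 704000 × 10^-3 µF = 704
  0.399 mF = 0.399 × 10^3 µF = 399
  6200 nF = 6200 × 10^-3 µF = 6.2
  6.27 µF → 6.27
Sum: 74.5 + 704 + 399 + 6.2 + 6.27 = 1189.97

1189.97 µF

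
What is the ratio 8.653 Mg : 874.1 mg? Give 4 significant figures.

9899000

(8.653e6) / (874.1e-3) = 0.0098993e9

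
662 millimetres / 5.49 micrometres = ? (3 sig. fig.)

121000

(662 × 10^-3) / (5.49 × 10^-6) = 120.6 × 10^3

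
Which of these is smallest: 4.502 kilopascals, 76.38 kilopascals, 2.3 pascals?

4.502 kilopascals = 4502 pascals
76.38 kilopascals = 76380 pascals
2.3 pascals = 2.3 pascals

2.3 pascals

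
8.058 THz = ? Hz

tera = 10¹², (no prefix) = 10⁰; factor is 10¹².
8.058 × 10¹² = 8058000000000

8058000000000 Hz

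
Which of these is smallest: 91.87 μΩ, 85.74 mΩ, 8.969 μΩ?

8.969 μΩ

91.87 μΩ = 0.00009187 Ω
85.74 mΩ = 0.08574 Ω
8.969 μΩ = 0.000008969 Ω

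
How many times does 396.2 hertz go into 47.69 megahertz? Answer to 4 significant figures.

120400

(47.69 × 10^6) / (396.2) = 0.12037 × 10^6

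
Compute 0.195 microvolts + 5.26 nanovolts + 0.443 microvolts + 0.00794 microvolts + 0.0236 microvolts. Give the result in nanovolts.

674.8 nanovolts

In nanovolts:
  0.195 microvolts = 0.195 × 10^3 nanovolts = 195
  5.26 nanovolts → 5.26
  0.443 microvolts = 0.443 × 10^3 nanovolts = 443
  0.00794 microvolts = 0.00794 × 10^3 nanovolts = 7.94
  0.0236 microvolts = 0.0236 × 10^3 nanovolts = 23.6
Sum: 195 + 5.26 + 443 + 7.94 + 23.6 = 674.8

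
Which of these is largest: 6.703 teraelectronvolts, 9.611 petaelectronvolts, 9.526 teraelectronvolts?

9.611 petaelectronvolts

6.703 teraelectronvolts = 6703000000000 electronvolts
9.611 petaelectronvolts = 9611000000000000 electronvolts
9.526 teraelectronvolts = 9526000000000 electronvolts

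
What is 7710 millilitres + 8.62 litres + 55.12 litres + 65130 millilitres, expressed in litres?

136.58 litres

In litres:
  7710 millilitres = 7710 × 10⁻³ litres = 7.71
  8.62 litres → 8.62
  55.12 litres → 55.12
  65130 millilitres = 65130 × 10⁻³ litres = 65.13
Sum: 7.71 + 8.62 + 55.12 + 65.13 = 136.58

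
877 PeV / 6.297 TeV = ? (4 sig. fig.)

(877 × 10^15) / (6.297 × 10^12) = 139.27 × 10^3

139300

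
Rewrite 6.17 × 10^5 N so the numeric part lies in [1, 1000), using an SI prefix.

617 kN

= 617 × 10^3 N; 10^3 is kilo.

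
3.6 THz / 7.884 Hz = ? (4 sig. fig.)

456600000000

(3.6 × 10^12) / (7.884) = 0.45662 × 10^12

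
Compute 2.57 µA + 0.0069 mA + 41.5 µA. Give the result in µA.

In µA:
  2.57 µA → 2.57
  0.0069 mA = 0.0069e3 µA = 6.9
  41.5 µA → 41.5
Sum: 2.57 + 6.9 + 41.5 = 50.97

50.97 µA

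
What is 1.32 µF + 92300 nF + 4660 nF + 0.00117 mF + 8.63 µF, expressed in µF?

108.08 µF

In µF:
  1.32 µF → 1.32
  92300 nF = 92300e-3 µF = 92.3
  4660 nF = 4660e-3 µF = 4.66
  0.00117 mF = 0.00117e3 µF = 1.17
  8.63 µF → 8.63
Sum: 1.32 + 92.3 + 4.66 + 1.17 + 8.63 = 108.08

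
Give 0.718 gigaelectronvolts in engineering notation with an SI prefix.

= 718 × 10^6 electronvolts; 10^6 is mega.

718 megaelectronvolts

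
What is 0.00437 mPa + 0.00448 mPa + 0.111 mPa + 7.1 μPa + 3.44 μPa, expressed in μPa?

130.39 μPa

In μPa:
  0.00437 mPa = 0.00437 × 10^3 μPa = 4.37
  0.00448 mPa = 0.00448 × 10^3 μPa = 4.48
  0.111 mPa = 0.111 × 10^3 μPa = 111
  7.1 μPa → 7.1
  3.44 μPa → 3.44
Sum: 4.37 + 4.48 + 111 + 7.1 + 3.44 = 130.39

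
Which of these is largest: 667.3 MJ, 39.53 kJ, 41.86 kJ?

667.3 MJ = 667300000 J
39.53 kJ = 39530 J
41.86 kJ = 41860 J

667.3 MJ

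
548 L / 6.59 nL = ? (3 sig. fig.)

(548) / (6.59 × 10⁻⁹) = 83.16 × 10⁹

83200000000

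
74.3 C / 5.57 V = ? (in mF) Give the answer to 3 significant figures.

(74.3) / (5.57) = 13.339 F

13300 mF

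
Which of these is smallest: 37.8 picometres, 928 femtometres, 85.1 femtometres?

85.1 femtometres

37.8 picometres = 0.0000000000378 metres
928 femtometres = 0.000000000000928 metres
85.1 femtometres = 0.0000000000000851 metres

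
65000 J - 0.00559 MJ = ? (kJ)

In kJ:
  65000 J = 65000 × 10^-3 kJ = 65
  0.00559 MJ = 0.00559 × 10^3 kJ = 5.59
Difference: 65 - 5.59 = 59.41

59.41 kJ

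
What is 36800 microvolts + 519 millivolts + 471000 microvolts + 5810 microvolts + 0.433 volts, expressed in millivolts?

In millivolts:
  36800 microvolts = 36800 × 10^-3 millivolts = 36.8
  519 millivolts → 519
  471000 microvolts = 471000 × 10^-3 millivolts = 471
  5810 microvolts = 5810 × 10^-3 millivolts = 5.81
  0.433 volts = 0.433 × 10^3 millivolts = 433
Sum: 36.8 + 519 + 471 + 5.81 + 433 = 1465.61

1465.61 millivolts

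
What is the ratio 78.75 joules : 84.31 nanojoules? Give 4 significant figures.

934100000

(78.75) / (84.31 × 10^-9) = 0.93405 × 10^9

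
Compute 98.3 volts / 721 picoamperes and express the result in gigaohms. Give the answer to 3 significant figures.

(98.3) / (721 × 10⁻¹²) = 0.13634 × 10¹² Ω

136 gigaohms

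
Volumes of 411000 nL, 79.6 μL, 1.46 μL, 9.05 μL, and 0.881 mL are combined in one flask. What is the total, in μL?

In μL:
  411000 nL = 411000e-3 μL = 411
  79.6 μL → 79.6
  1.46 μL → 1.46
  9.05 μL → 9.05
  0.881 mL = 0.881e3 μL = 881
Sum: 411 + 79.6 + 1.46 + 9.05 + 881 = 1382.11

1382.11 μL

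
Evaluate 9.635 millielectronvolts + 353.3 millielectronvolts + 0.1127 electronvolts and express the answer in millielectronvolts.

475.635 millielectronvolts

In millielectronvolts:
  9.635 millielectronvolts → 9.635
  353.3 millielectronvolts → 353.3
  0.1127 electronvolts = 0.1127 × 10³ millielectronvolts = 112.7
Sum: 9.635 + 353.3 + 112.7 = 475.635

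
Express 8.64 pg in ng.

pico = 1e-12, nano = 1e-9; factor is 1e-3.
8.64 × 1e-3 = 0.00864

0.00864 ng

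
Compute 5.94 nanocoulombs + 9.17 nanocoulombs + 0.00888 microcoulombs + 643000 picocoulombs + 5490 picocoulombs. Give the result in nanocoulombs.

672.48 nanocoulombs

In nanocoulombs:
  5.94 nanocoulombs → 5.94
  9.17 nanocoulombs → 9.17
  0.00888 microcoulombs = 0.00888 × 10^3 nanocoulombs = 8.88
  643000 picocoulombs = 643000 × 10^-3 nanocoulombs = 643
  5490 picocoulombs = 5490 × 10^-3 nanocoulombs = 5.49
Sum: 5.94 + 9.17 + 8.88 + 643 + 5.49 = 672.48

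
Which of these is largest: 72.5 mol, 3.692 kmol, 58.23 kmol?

58.23 kmol

72.5 mol = 72.5 mol
3.692 kmol = 3692 mol
58.23 kmol = 58230 mol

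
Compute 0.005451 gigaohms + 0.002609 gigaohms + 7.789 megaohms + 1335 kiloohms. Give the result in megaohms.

17.184 megaohms

In megaohms:
  0.005451 gigaohms = 0.005451 × 10³ megaohms = 5.451
  0.002609 gigaohms = 0.002609 × 10³ megaohms = 2.609
  7.789 megaohms → 7.789
  1335 kiloohms = 1335 × 10⁻³ megaohms = 1.335
Sum: 5.451 + 2.609 + 7.789 + 1.335 = 17.184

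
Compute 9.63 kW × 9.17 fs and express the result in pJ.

88.3071 pJ

9.63 × 10^3 × 9.17 × 10^-15 = 88.3071 × 10^-12 J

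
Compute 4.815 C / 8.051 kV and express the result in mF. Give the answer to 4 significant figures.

(4.815) / (8.051e3) = 0.598062e-3 F

0.5981 mF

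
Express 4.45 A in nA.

(no prefix) = 10⁰, nano = 10⁻⁹; factor is 10⁹.
4.45 × 10⁹ = 4450000000

4450000000 nA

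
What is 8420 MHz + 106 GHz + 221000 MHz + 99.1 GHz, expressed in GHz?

In GHz:
  8420 MHz = 8420e-3 GHz = 8.42
  106 GHz → 106
  221000 MHz = 221000e-3 GHz = 221
  99.1 GHz → 99.1
Sum: 8.42 + 106 + 221 + 99.1 = 434.52

434.52 GHz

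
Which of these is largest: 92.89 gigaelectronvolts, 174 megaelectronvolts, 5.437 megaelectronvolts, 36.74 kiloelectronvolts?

92.89 gigaelectronvolts

92.89 gigaelectronvolts = 92890000000 electronvolts
174 megaelectronvolts = 174000000 electronvolts
5.437 megaelectronvolts = 5437000 electronvolts
36.74 kiloelectronvolts = 36740 electronvolts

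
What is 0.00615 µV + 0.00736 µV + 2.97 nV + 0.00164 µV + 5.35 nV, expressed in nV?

23.47 nV

In nV:
  0.00615 µV = 0.00615e3 nV = 6.15
  0.00736 µV = 0.00736e3 nV = 7.36
  2.97 nV → 2.97
  0.00164 µV = 0.00164e3 nV = 1.64
  5.35 nV → 5.35
Sum: 6.15 + 7.36 + 2.97 + 1.64 + 5.35 = 23.47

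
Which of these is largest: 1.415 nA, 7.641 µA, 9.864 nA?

7.641 µA

1.415 nA = 0.000000001415 A
7.641 µA = 0.000007641 A
9.864 nA = 0.000000009864 A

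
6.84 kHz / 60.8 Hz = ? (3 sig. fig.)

(6.84 × 10^3) / (60.8) = 0.1125 × 10^3

112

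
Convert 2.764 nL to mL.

nano = 10^-9, milli = 10^-3; factor is 10^-6.
2.764 × 10^-6 = 0.000002764

0.000002764 mL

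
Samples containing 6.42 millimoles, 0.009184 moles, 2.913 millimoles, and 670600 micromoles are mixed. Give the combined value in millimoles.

689.117 millimoles

In millimoles:
  6.42 millimoles → 6.42
  0.009184 moles = 0.009184e3 millimoles = 9.184
  2.913 millimoles → 2.913
  670600 micromoles = 670600e-3 millimoles = 670.6
Sum: 6.42 + 9.184 + 2.913 + 670.6 = 689.117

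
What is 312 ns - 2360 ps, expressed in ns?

In ns:
  312 ns → 312
  2360 ps = 2360 × 10^-3 ns = 2.36
Difference: 312 - 2.36 = 309.64

309.64 ns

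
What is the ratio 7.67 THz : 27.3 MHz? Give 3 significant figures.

281000

(7.67 × 10¹²) / (27.3 × 10⁶) = 0.281 × 10⁶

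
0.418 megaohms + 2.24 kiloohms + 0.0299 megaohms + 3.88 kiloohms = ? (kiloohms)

454.02 kiloohms

In kiloohms:
  0.418 megaohms = 0.418e3 kiloohms = 418
  2.24 kiloohms → 2.24
  0.0299 megaohms = 0.0299e3 kiloohms = 29.9
  3.88 kiloohms → 3.88
Sum: 418 + 2.24 + 29.9 + 3.88 = 454.02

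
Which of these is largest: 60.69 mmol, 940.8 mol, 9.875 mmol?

60.69 mmol = 0.06069 mol
940.8 mol = 940.8 mol
9.875 mmol = 0.009875 mol

940.8 mol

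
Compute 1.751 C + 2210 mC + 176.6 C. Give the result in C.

In C:
  1.751 C → 1.751
  2210 mC = 2210e-3 C = 2.21
  176.6 C → 176.6
Sum: 1.751 + 2.21 + 176.6 = 180.561

180.561 C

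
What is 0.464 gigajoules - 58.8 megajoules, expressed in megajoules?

405.2 megajoules

In megajoules:
  0.464 gigajoules = 0.464 × 10³ megajoules = 464
  58.8 megajoules → 58.8
Difference: 464 - 58.8 = 405.2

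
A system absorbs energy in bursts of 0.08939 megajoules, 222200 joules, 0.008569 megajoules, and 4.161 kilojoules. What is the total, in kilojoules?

324.32 kilojoules

In kilojoules:
  0.08939 megajoules = 0.08939e3 kilojoules = 89.39
  222200 joules = 222200e-3 kilojoules = 222.2
  0.008569 megajoules = 0.008569e3 kilojoules = 8.569
  4.161 kilojoules → 4.161
Sum: 89.39 + 222.2 + 8.569 + 4.161 = 324.32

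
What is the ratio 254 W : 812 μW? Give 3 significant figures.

313000

(254) / (812 × 10⁻⁶) = 0.3128 × 10⁶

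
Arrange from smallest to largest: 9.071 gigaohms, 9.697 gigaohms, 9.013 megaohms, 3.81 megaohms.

3.81 megaohms < 9.013 megaohms < 9.071 gigaohms < 9.697 gigaohms

9.071 gigaohms = 9071000000 ohms
9.697 gigaohms = 9697000000 ohms
9.013 megaohms = 9013000 ohms
3.81 megaohms = 3810000 ohms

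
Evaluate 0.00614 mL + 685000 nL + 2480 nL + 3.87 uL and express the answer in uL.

697.49 uL

In uL:
  0.00614 mL = 0.00614 × 10³ uL = 6.14
  685000 nL = 685000 × 10⁻³ uL = 685
  2480 nL = 2480 × 10⁻³ uL = 2.48
  3.87 uL → 3.87
Sum: 6.14 + 685 + 2.48 + 3.87 = 697.49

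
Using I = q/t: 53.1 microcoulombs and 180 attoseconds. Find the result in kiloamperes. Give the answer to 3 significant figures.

295000000 kiloamperes

(53.1 × 10⁻⁶) / (180 × 10⁻¹⁸) = 0.295 × 10¹² A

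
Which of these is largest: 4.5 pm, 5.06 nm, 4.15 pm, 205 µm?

4.5 pm = 0.0000000000045 m
5.06 nm = 0.00000000506 m
4.15 pm = 0.00000000000415 m
205 µm = 0.000205 m

205 µm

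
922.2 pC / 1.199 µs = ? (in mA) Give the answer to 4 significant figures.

0.7691 mA

(922.2 × 10⁻¹²) / (1.199 × 10⁻⁶) = 769.141 × 10⁻⁶ A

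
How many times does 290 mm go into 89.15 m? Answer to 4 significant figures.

(89.15) / (290e-3) = 0.30741e3

307.4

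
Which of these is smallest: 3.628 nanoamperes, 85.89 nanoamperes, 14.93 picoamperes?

14.93 picoamperes

3.628 nanoamperes = 0.000000003628 amperes
85.89 nanoamperes = 0.00000008589 amperes
14.93 picoamperes = 0.00000000001493 amperes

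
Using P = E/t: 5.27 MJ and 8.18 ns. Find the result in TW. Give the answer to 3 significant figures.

(5.27 × 10⁶) / (8.18 × 10⁻⁹) = 0.64425 × 10¹⁵ W

644 TW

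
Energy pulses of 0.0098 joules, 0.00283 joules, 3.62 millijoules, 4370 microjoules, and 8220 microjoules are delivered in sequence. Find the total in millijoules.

28.84 millijoules

In millijoules:
  0.0098 joules = 0.0098 × 10³ millijoules = 9.8
  0.00283 joules = 0.00283 × 10³ millijoules = 2.83
  3.62 millijoules → 3.62
  4370 microjoules = 4370 × 10⁻³ millijoules = 4.37
  8220 microjoules = 8220 × 10⁻³ millijoules = 8.22
Sum: 9.8 + 2.83 + 3.62 + 4.37 + 8.22 = 28.84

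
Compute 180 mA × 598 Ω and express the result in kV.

0.10764 kV

180 × 10⁻³ × 598 = 107640 × 10⁻³ V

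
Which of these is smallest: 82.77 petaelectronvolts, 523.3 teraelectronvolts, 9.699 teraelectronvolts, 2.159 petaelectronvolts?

82.77 petaelectronvolts = 82770000000000000 electronvolts
523.3 teraelectronvolts = 523300000000000 electronvolts
9.699 teraelectronvolts = 9699000000000 electronvolts
2.159 petaelectronvolts = 2159000000000000 electronvolts

9.699 teraelectronvolts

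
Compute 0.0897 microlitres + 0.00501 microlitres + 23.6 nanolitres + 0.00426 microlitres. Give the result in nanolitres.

In nanolitres:
  0.0897 microlitres = 0.0897 × 10^3 nanolitres = 89.7
  0.00501 microlitres = 0.00501 × 10^3 nanolitres = 5.01
  23.6 nanolitres → 23.6
  0.00426 microlitres = 0.00426 × 10^3 nanolitres = 4.26
Sum: 89.7 + 5.01 + 23.6 + 4.26 = 122.57

122.57 nanolitres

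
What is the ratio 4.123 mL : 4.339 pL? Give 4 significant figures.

(4.123 × 10^-3) / (4.339 × 10^-12) = 0.95022 × 10^9

950200000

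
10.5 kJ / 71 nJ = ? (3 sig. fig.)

(10.5 × 10³) / (71 × 10⁻⁹) = 0.1479 × 10¹²

148000000000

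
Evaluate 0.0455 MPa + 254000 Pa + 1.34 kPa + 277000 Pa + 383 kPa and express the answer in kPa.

960.84 kPa

In kPa:
  0.0455 MPa = 0.0455 × 10^3 kPa = 45.5
  254000 Pa = 254000 × 10^-3 kPa = 254
  1.34 kPa → 1.34
  277000 Pa = 277000 × 10^-3 kPa = 277
  383 kPa → 383
Sum: 45.5 + 254 + 1.34 + 277 + 383 = 960.84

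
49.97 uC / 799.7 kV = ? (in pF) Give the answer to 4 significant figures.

(49.97 × 10^-6) / (799.7 × 10^3) = 0.0624859 × 10^-9 F

62.49 pF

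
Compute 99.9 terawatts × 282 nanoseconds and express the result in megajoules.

28.1718 megajoules

99.9 × 10¹² × 282 × 10⁻⁹ = 28171.8 × 10³ J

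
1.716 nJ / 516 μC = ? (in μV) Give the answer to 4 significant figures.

3.326 μV

(1.716 × 10⁻⁹) / (516 × 10⁻⁶) = 0.00332558 × 10⁻³ V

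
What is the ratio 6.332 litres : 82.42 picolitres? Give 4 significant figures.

(6.332) / (82.42 × 10^-12) = 0.076826 × 10^12

76830000000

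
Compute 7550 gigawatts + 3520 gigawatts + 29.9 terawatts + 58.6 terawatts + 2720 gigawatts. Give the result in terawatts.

In terawatts:
  7550 gigawatts = 7550 × 10⁻³ terawatts = 7.55
  3520 gigawatts = 3520 × 10⁻³ terawatts = 3.52
  29.9 terawatts → 29.9
  58.6 terawatts → 58.6
  2720 gigawatts = 2720 × 10⁻³ terawatts = 2.72
Sum: 7.55 + 3.52 + 29.9 + 58.6 + 2.72 = 102.29

102.29 terawatts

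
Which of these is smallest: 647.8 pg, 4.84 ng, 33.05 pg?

647.8 pg = 0.0000000006478 g
4.84 ng = 0.00000000484 g
33.05 pg = 0.00000000003305 g

33.05 pg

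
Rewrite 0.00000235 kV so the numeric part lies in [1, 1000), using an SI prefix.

= 2.35 × 10⁻³ V; 10⁻³ is milli.

2.35 mV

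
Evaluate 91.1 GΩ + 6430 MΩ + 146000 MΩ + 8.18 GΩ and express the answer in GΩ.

In GΩ:
  91.1 GΩ → 91.1
  6430 MΩ = 6430 × 10⁻³ GΩ = 6.43
  146000 MΩ = 146000 × 10⁻³ GΩ = 146
  8.18 GΩ → 8.18
Sum: 91.1 + 6.43 + 146 + 8.18 = 251.71

251.71 GΩ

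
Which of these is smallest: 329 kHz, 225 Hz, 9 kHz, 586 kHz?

225 Hz

329 kHz = 329000 Hz
225 Hz = 225 Hz
9 kHz = 9000 Hz
586 kHz = 586000 Hz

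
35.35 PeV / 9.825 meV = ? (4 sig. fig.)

(35.35 × 10¹⁵) / (9.825 × 10⁻³) = 3.598 × 10¹⁸

3598000000000000000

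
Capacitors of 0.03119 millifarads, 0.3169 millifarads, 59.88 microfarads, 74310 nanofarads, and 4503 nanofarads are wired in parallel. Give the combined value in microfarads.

486.783 microfarads

In microfarads:
  0.03119 millifarads = 0.03119 × 10^3 microfarads = 31.19
  0.3169 millifarads = 0.3169 × 10^3 microfarads = 316.9
  59.88 microfarads → 59.88
  74310 nanofarads = 74310 × 10^-3 microfarads = 74.31
  4503 nanofarads = 4503 × 10^-3 microfarads = 4.503
Sum: 31.19 + 316.9 + 59.88 + 74.31 + 4.503 = 486.783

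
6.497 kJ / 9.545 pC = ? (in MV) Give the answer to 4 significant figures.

680700000 MV

(6.497e3) / (9.545e-12) = 0.680671e15 V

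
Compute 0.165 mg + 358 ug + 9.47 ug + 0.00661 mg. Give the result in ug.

In ug:
  0.165 mg = 0.165 × 10³ ug = 165
  358 ug → 358
  9.47 ug → 9.47
  0.00661 mg = 0.00661 × 10³ ug = 6.61
Sum: 165 + 358 + 9.47 + 6.61 = 539.08

539.08 ug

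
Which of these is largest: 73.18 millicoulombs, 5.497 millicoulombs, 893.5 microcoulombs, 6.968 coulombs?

73.18 millicoulombs = 0.07318 coulombs
5.497 millicoulombs = 0.005497 coulombs
893.5 microcoulombs = 0.0008935 coulombs
6.968 coulombs = 6.968 coulombs

6.968 coulombs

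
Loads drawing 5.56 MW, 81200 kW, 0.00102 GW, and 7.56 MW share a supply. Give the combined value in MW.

95.34 MW

In MW:
  5.56 MW → 5.56
  81200 kW = 81200e-3 MW = 81.2
  0.00102 GW = 0.00102e3 MW = 1.02
  7.56 MW → 7.56
Sum: 5.56 + 81.2 + 1.02 + 7.56 = 95.34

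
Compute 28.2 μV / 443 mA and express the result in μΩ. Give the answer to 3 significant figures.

63.7 μΩ

(28.2e-6) / (443e-3) = 0.063657e-3 Ω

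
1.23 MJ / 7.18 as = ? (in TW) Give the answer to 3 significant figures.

171000000000 TW

(1.23 × 10⁶) / (7.18 × 10⁻¹⁸) = 0.17131 × 10²⁴ W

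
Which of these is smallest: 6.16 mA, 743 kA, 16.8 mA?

6.16 mA = 0.00616 A
743 kA = 743000 A
16.8 mA = 0.0168 A

6.16 mA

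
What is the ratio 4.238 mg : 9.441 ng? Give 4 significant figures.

448900

(4.238 × 10^-3) / (9.441 × 10^-9) = 0.44889 × 10^6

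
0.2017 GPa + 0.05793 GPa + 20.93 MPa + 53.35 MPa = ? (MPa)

333.91 MPa

In MPa:
  0.2017 GPa = 0.2017 × 10³ MPa = 201.7
  0.05793 GPa = 0.05793 × 10³ MPa = 57.93
  20.93 MPa → 20.93
  53.35 MPa → 53.35
Sum: 201.7 + 57.93 + 20.93 + 53.35 = 333.91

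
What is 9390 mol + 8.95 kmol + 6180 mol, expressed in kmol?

24.52 kmol

In kmol:
  9390 mol = 9390e-3 kmol = 9.39
  8.95 kmol → 8.95
  6180 mol = 6180e-3 kmol = 6.18
Sum: 9.39 + 8.95 + 6.18 = 24.52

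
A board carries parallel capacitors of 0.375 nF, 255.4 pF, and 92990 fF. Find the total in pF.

723.39 pF

In pF:
  0.375 nF = 0.375e3 pF = 375
  255.4 pF → 255.4
  92990 fF = 92990e-3 pF = 92.99
Sum: 375 + 255.4 + 92.99 = 723.39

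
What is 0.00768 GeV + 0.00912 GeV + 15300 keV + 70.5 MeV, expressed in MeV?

102.6 MeV

In MeV:
  0.00768 GeV = 0.00768 × 10³ MeV = 7.68
  0.00912 GeV = 0.00912 × 10³ MeV = 9.12
  15300 keV = 15300 × 10⁻³ MeV = 15.3
  70.5 MeV → 70.5
Sum: 7.68 + 9.12 + 15.3 + 70.5 = 102.6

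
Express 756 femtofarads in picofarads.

0.756 picofarads

femto = 1e-15, pico = 1e-12; factor is 1e-3.
756 × 1e-3 = 0.756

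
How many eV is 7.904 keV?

kilo = 10^3, (no prefix) = 10^0; factor is 10^3.
7.904 × 10^3 = 7904

7904 eV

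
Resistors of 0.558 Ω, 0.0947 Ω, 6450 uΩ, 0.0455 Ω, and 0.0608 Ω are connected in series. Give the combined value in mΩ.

In mΩ:
  0.558 Ω = 0.558e3 mΩ = 558
  0.0947 Ω = 0.0947e3 mΩ = 94.7
  6450 uΩ = 6450e-3 mΩ = 6.45
  0.0455 Ω = 0.0455e3 mΩ = 45.5
  0.0608 Ω = 0.0608e3 mΩ = 60.8
Sum: 558 + 94.7 + 6.45 + 45.5 + 60.8 = 765.45

765.45 mΩ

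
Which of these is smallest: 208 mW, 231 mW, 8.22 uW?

208 mW = 0.208 W
231 mW = 0.231 W
8.22 uW = 0.00000822 W

8.22 uW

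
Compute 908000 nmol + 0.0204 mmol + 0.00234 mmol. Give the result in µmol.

930.74 µmol

In µmol:
  908000 nmol = 908000 × 10^-3 µmol = 908
  0.0204 mmol = 0.0204 × 10^3 µmol = 20.4
  0.00234 mmol = 0.00234 × 10^3 µmol = 2.34
Sum: 908 + 20.4 + 2.34 = 930.74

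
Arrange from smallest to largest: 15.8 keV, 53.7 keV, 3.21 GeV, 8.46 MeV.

15.8 keV = 15800 eV
53.7 keV = 53700 eV
3.21 GeV = 3210000000 eV
8.46 MeV = 8460000 eV

15.8 keV < 53.7 keV < 8.46 MeV < 3.21 GeV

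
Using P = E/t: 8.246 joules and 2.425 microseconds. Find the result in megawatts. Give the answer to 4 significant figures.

3.400 megawatts

(8.246) / (2.425e-6) = 3.40041e6 W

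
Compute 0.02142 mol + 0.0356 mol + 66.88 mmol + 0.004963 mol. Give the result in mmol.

128.863 mmol

In mmol:
  0.02142 mol = 0.02142e3 mmol = 21.42
  0.0356 mol = 0.0356e3 mmol = 35.6
  66.88 mmol → 66.88
  0.004963 mol = 0.004963e3 mmol = 4.963
Sum: 21.42 + 35.6 + 66.88 + 4.963 = 128.863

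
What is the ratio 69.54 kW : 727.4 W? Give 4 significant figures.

95.60

(69.54e3) / (727.4) = 0.095601e3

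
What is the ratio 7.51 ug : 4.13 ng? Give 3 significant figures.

1820

(7.51e-6) / (4.13e-9) = 1.818e3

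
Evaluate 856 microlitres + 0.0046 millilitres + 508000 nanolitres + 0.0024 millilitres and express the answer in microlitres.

In microlitres:
  856 microlitres → 856
  0.0046 millilitres = 0.0046 × 10^3 microlitres = 4.6
  508000 nanolitres = 508000 × 10^-3 microlitres = 508
  0.0024 millilitres = 0.0024 × 10^3 microlitres = 2.4
Sum: 856 + 4.6 + 508 + 2.4 = 1371

1371 microlitres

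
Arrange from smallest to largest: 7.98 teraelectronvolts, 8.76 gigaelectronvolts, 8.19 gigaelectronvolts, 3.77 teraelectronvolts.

7.98 teraelectronvolts = 7980000000000 electronvolts
8.76 gigaelectronvolts = 8760000000 electronvolts
8.19 gigaelectronvolts = 8190000000 electronvolts
3.77 teraelectronvolts = 3770000000000 electronvolts

8.19 gigaelectronvolts < 8.76 gigaelectronvolts < 3.77 teraelectronvolts < 7.98 teraelectronvolts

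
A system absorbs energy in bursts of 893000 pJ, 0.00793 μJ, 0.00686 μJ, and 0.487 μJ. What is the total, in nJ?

1394.79 nJ

In nJ:
  893000 pJ = 893000e-3 nJ = 893
  0.00793 μJ = 0.00793e3 nJ = 7.93
  0.00686 μJ = 0.00686e3 nJ = 6.86
  0.487 μJ = 0.487e3 nJ = 487
Sum: 893 + 7.93 + 6.86 + 487 = 1394.79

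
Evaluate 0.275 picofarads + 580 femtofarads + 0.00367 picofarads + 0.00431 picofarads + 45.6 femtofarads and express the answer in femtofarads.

908.58 femtofarads

In femtofarads:
  0.275 picofarads = 0.275 × 10³ femtofarads = 275
  580 femtofarads → 580
  0.00367 picofarads = 0.00367 × 10³ femtofarads = 3.67
  0.00431 picofarads = 0.00431 × 10³ femtofarads = 4.31
  45.6 femtofarads → 45.6
Sum: 275 + 580 + 3.67 + 4.31 + 45.6 = 908.58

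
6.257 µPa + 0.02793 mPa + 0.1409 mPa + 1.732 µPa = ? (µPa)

In µPa:
  6.257 µPa → 6.257
  0.02793 mPa = 0.02793e3 µPa = 27.93
  0.1409 mPa = 0.1409e3 µPa = 140.9
  1.732 µPa → 1.732
Sum: 6.257 + 27.93 + 140.9 + 1.732 = 176.819

176.819 µPa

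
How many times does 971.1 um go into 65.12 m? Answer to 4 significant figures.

(65.12) / (971.1 × 10⁻⁶) = 0.067058 × 10⁶

67060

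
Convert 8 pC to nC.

0.008 nC

pico = 10⁻¹², nano = 10⁻⁹; factor is 10⁻³.
8 × 10⁻³ = 0.008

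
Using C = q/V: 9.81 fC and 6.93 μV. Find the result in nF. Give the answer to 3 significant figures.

1.42 nF

(9.81e-15) / (6.93e-6) = 1.4156e-9 F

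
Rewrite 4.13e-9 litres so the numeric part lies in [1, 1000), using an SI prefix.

= 4.13e-9 litres; 1e-9 is nano.

4.13 nanolitres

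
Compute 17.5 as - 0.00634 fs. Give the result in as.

11.16 as

In as:
  17.5 as → 17.5
  0.00634 fs = 0.00634e3 as = 6.34
Difference: 17.5 - 6.34 = 11.16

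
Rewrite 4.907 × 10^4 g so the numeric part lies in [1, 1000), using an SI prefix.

49.07 kg

= 49.07 × 10^3 g; 10^3 is kilo.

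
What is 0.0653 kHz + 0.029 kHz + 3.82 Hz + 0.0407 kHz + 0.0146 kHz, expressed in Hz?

In Hz:
  0.0653 kHz = 0.0653e3 Hz = 65.3
  0.029 kHz = 0.029e3 Hz = 29
  3.82 Hz → 3.82
  0.0407 kHz = 0.0407e3 Hz = 40.7
  0.0146 kHz = 0.0146e3 Hz = 14.6
Sum: 65.3 + 29 + 3.82 + 40.7 + 14.6 = 153.42

153.42 Hz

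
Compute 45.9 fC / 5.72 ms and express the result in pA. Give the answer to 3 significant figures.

(45.9 × 10⁻¹⁵) / (5.72 × 10⁻³) = 8.0245 × 10⁻¹² A

8.02 pA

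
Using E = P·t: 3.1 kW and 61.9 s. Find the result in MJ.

0.19189 MJ

3.1 × 10^3 × 61.9 = 191.89 × 10^3 J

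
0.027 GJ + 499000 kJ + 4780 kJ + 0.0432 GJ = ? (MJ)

In MJ:
  0.027 GJ = 0.027 × 10³ MJ = 27
  499000 kJ = 499000 × 10⁻³ MJ = 499
  4780 kJ = 4780 × 10⁻³ MJ = 4.78
  0.0432 GJ = 0.0432 × 10³ MJ = 43.2
Sum: 27 + 499 + 4.78 + 43.2 = 573.98

573.98 MJ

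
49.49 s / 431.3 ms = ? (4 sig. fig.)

(49.49) / (431.3 × 10^-3) = 0.11475 × 10^3

114.7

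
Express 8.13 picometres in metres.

0.00000000000813 metres

pico = 10^-12, (no prefix) = 10^0; factor is 10^-12.
8.13 × 10^-12 = 0.00000000000813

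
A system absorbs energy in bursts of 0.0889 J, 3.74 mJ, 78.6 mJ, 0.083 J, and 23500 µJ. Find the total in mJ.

277.74 mJ

In mJ:
  0.0889 J = 0.0889 × 10³ mJ = 88.9
  3.74 mJ → 3.74
  78.6 mJ → 78.6
  0.083 J = 0.083 × 10³ mJ = 83
  23500 µJ = 23500 × 10⁻³ mJ = 23.5
Sum: 88.9 + 3.74 + 78.6 + 83 + 23.5 = 277.74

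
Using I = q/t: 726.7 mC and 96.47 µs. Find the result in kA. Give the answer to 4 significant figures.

(726.7 × 10⁻³) / (96.47 × 10⁻⁶) = 7.53291 × 10³ A

7.533 kA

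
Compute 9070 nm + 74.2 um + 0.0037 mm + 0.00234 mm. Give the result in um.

89.31 um

In um:
  9070 nm = 9070e-3 um = 9.07
  74.2 um → 74.2
  0.0037 mm = 0.0037e3 um = 3.7
  0.00234 mm = 0.00234e3 um = 2.34
Sum: 9.07 + 74.2 + 3.7 + 2.34 = 89.31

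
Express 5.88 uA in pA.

micro = 10⁻⁶, pico = 10⁻¹²; factor is 10⁶.
5.88 × 10⁶ = 5880000

5880000 pA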